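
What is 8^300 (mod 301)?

274

8^1 ≡ 8 (mod 301)
8^2 ≡ 8^2 = 64 ≡ 64 (mod 301)
8^4 ≡ 64^2 = 4096 ≡ 183 (mod 301)
8^8 ≡ 183^2 = 33489 ≡ 78 (mod 301)
8^16 ≡ 78^2 = 6084 ≡ 64 (mod 301)
8^32 ≡ 64^2 = 4096 ≡ 183 (mod 301)
8^64 ≡ 183^2 = 33489 ≡ 78 (mod 301)
8^128 ≡ 78^2 = 6084 ≡ 64 (mod 301)
8^256 ≡ 64^2 = 4096 ≡ 183 (mod 301)
300 = 256 + 32 + 8 + 4 in binary powers of 2.
So 8^300 ≡ 183 · 183 · 78 · 183 ≡ 274 (mod 301).
Since 274 ≠ 1, base 8 is a Fermat witness: 301 is composite.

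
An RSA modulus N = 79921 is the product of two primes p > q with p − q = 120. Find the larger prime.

Since p = q + 120, we have 79921 = q(q + 120), so q² + 120q − 79921 = 0.
Discriminant: 120² + 4·79921 = 14400 + 319684 = 334084; √334084 = 578.
q = (−120 + 578)/2 = 229, and p = q + 120 = 349.
Check: 229 · 349 = 79921.

349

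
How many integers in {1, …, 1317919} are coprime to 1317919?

Factor: 1317919 = 107 · 109 · 113.
φ(1317919) = (107−1) · (109−1) · (113−1) = 106 · 108 · 112 = 1282176.

1282176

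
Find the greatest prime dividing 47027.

41

47027 = 31 · 1517
1517 = 37 · 41
41 is prime.
So 47027 = 31 · 37 · 41; the largest prime factor is 41.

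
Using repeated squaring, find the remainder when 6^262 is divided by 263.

1

6^1 ≡ 6 (mod 263)
6^2 ≡ 6^2 = 36 ≡ 36 (mod 263)
6^4 ≡ 36^2 = 1296 ≡ 244 (mod 263)
6^8 ≡ 244^2 = 59536 ≡ 98 (mod 263)
6^16 ≡ 98^2 = 9604 ≡ 136 (mod 263)
6^32 ≡ 136^2 = 18496 ≡ 86 (mod 263)
6^64 ≡ 86^2 = 7396 ≡ 32 (mod 263)
6^128 ≡ 32^2 = 1024 ≡ 235 (mod 263)
6^256 ≡ 235^2 = 55225 ≡ 258 (mod 263)
262 = 256 + 4 + 2 in binary powers of 2.
So 6^262 ≡ 258 · 244 · 36 ≡ 1 (mod 263).
Since the result is 1, base 6 gives no evidence that 263 is composite.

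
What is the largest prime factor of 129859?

71

129859 = 31 · 4189
4189 = 59 · 71
71 is prime.
So 129859 = 31 · 59 · 71; the largest prime factor is 71.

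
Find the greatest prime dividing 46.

23

46 = 2 · 23
23 is prime.
So 46 = 2 · 23; the largest prime factor is 23.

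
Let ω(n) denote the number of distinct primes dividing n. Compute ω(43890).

6

43890 = 2 · 21945
21945 = 3 · 7315
7315 = 5 · 1463
1463 = 7 · 209
209 = 11 · 19
43890 = 2 · 3 · 5 · 7 · 11 · 19, which has 6 distinct prime factors.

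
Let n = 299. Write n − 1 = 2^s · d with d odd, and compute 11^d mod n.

267

299 − 1 = 298 = 2^1 · 149, so d = 149.
11^1 ≡ 11 (mod 299)
11^2 ≡ 11^2 = 121 ≡ 121 (mod 299)
11^4 ≡ 121^2 = 14641 ≡ 289 (mod 299)
11^8 ≡ 289^2 = 83521 ≡ 100 (mod 299)
11^16 ≡ 100^2 = 10000 ≡ 133 (mod 299)
11^32 ≡ 133^2 = 17689 ≡ 48 (mod 299)
11^64 ≡ 48^2 = 2304 ≡ 211 (mod 299)
11^128 ≡ 211^2 = 44521 ≡ 269 (mod 299)
149 = 128 + 16 + 4 + 1 in binary powers of 2.
So 11^149 ≡ 269 · 133 · 289 · 11 ≡ 267 (mod 299).
Squaring chain: 267; never reaches −1, so base 11 is a Miller–Rabin witness that 299 is composite.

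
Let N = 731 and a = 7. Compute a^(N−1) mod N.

7^1 ≡ 7 (mod 731)
7^2 ≡ 7^2 = 49 ≡ 49 (mod 731)
7^4 ≡ 49^2 = 2401 ≡ 208 (mod 731)
7^8 ≡ 208^2 = 43264 ≡ 135 (mod 731)
7^16 ≡ 135^2 = 18225 ≡ 681 (mod 731)
7^32 ≡ 681^2 = 463761 ≡ 307 (mod 731)
7^64 ≡ 307^2 = 94249 ≡ 681 (mod 731)
7^128 ≡ 681^2 = 463761 ≡ 307 (mod 731)
7^256 ≡ 307^2 = 94249 ≡ 681 (mod 731)
7^512 ≡ 681^2 = 463761 ≡ 307 (mod 731)
730 = 512 + 128 + 64 + 16 + 8 + 2 in binary powers of 2.
So 7^730 ≡ 307 · 307 · 681 · 681 · 135 · 49 ≡ 36 (mod 731).
Since 36 ≠ 1, base 7 is a Fermat witness: 731 is composite.

36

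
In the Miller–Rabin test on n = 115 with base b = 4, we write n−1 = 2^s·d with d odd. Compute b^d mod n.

115 − 1 = 114 = 2^1 · 57, so d = 57.
4^1 ≡ 4 (mod 115)
4^2 ≡ 4^2 = 16 ≡ 16 (mod 115)
4^4 ≡ 16^2 = 256 ≡ 26 (mod 115)
4^8 ≡ 26^2 = 676 ≡ 101 (mod 115)
4^16 ≡ 101^2 = 10201 ≡ 81 (mod 115)
4^32 ≡ 81^2 = 6561 ≡ 6 (mod 115)
57 = 32 + 16 + 8 + 1 in binary powers of 2.
So 4^57 ≡ 6 · 81 · 101 · 4 ≡ 39 (mod 115).
Squaring chain: 39; never reaches −1, so base 4 is a Miller–Rabin witness that 115 is composite.

39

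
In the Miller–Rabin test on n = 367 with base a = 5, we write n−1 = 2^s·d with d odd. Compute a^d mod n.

366

367 − 1 = 366 = 2^1 · 183, so d = 183.
5^1 ≡ 5 (mod 367)
5^2 ≡ 5^2 = 25 ≡ 25 (mod 367)
5^4 ≡ 25^2 = 625 ≡ 258 (mod 367)
5^8 ≡ 258^2 = 66564 ≡ 137 (mod 367)
5^16 ≡ 137^2 = 18769 ≡ 52 (mod 367)
5^32 ≡ 52^2 = 2704 ≡ 135 (mod 367)
5^64 ≡ 135^2 = 18225 ≡ 242 (mod 367)
5^128 ≡ 242^2 = 58564 ≡ 211 (mod 367)
183 = 128 + 32 + 16 + 4 + 2 + 1 in binary powers of 2.
So 5^183 ≡ 211 · 135 · 52 · 258 · 25 · 5 ≡ 366 (mod 367).
Since 5^d ≡ 366 (mod 367), base 5 does not prove 367 composite.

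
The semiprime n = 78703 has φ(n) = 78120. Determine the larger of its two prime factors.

φ(n) = (p−1)(q−1) = n − (p+q) + 1, so p + q = 78703 − 78120 + 1 = 584.
p and q are the roots of t² − 584t + 78703 = 0.
Discriminant: 584² − 4·78703 = 341056 − 314812 = 26244; √26244 = 162.
q = (584 − 162)/2 = 211, p = (584 + 162)/2 = 373.
Check: 211 · 373 = 78703.

373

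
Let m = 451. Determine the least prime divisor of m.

451 is odd.
Digit sum 10, not divisible by 3.
Ends in 1: not divisible by 5.
7: 451 = 7·64 + 3
11: 451 = 11·41

11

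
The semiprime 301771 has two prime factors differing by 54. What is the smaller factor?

Since p = q + 54, we have 301771 = q(q + 54), so q² + 54q − 301771 = 0.
Discriminant: 54² + 4·301771 = 2916 + 1207084 = 1210000; √1210000 = 1100.
q = (−54 + 1100)/2 = 523, and p = q + 54 = 577.
Check: 523 · 577 = 301771.

523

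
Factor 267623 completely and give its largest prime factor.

97

267623 = 31 · 8633
8633 = 89 · 97
97 is prime.
So 267623 = 31 · 89 · 97; the largest prime factor is 97.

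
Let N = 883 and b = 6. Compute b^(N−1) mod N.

1

6^1 ≡ 6 (mod 883)
6^2 ≡ 6^2 = 36 ≡ 36 (mod 883)
6^4 ≡ 36^2 = 1296 ≡ 413 (mod 883)
6^8 ≡ 413^2 = 170569 ≡ 150 (mod 883)
6^16 ≡ 150^2 = 22500 ≡ 425 (mod 883)
6^32 ≡ 425^2 = 180625 ≡ 493 (mod 883)
6^64 ≡ 493^2 = 243049 ≡ 224 (mod 883)
6^128 ≡ 224^2 = 50176 ≡ 728 (mod 883)
6^256 ≡ 728^2 = 529984 ≡ 184 (mod 883)
6^512 ≡ 184^2 = 33856 ≡ 302 (mod 883)
882 = 512 + 256 + 64 + 32 + 16 + 2 in binary powers of 2.
So 6^882 ≡ 302 · 184 · 224 · 493 · 425 · 36 ≡ 1 (mod 883).
Since the result is 1, base 6 gives no evidence that 883 is composite.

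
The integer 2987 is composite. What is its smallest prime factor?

29

2987 is odd.
Digit sum 26, not divisible by 3.
Ends in 7: not divisible by 5.
7: 2987 = 7·426 + 5
11: 2987 = 11·271 + 6
13: 2987 = 13·229 + 10
17: 2987 = 17·175 + 12
19: 2987 = 19·157 + 4
23: 2987 = 23·129 + 20
29: 2987 = 29·103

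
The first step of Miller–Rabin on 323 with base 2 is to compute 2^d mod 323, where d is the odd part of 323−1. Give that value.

323 − 1 = 322 = 2^1 · 161, so d = 161.
2^1 ≡ 2 (mod 323)
2^2 ≡ 2^2 = 4 ≡ 4 (mod 323)
2^4 ≡ 4^2 = 16 ≡ 16 (mod 323)
2^8 ≡ 16^2 = 256 ≡ 256 (mod 323)
2^16 ≡ 256^2 = 65536 ≡ 290 (mod 323)
2^32 ≡ 290^2 = 84100 ≡ 120 (mod 323)
2^64 ≡ 120^2 = 14400 ≡ 188 (mod 323)
2^128 ≡ 188^2 = 35344 ≡ 137 (mod 323)
161 = 128 + 32 + 1 in binary powers of 2.
So 2^161 ≡ 137 · 120 · 2 ≡ 257 (mod 323).
Squaring chain: 257; never reaches −1, so base 2 is a Miller–Rabin witness that 323 is composite.

257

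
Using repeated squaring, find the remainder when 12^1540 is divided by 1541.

12^1 ≡ 12 (mod 1541)
12^2 ≡ 12^2 = 144 ≡ 144 (mod 1541)
12^4 ≡ 144^2 = 20736 ≡ 703 (mod 1541)
12^8 ≡ 703^2 = 494209 ≡ 1089 (mod 1541)
12^16 ≡ 1089^2 = 1185921 ≡ 892 (mod 1541)
12^32 ≡ 892^2 = 795664 ≡ 508 (mod 1541)
12^64 ≡ 508^2 = 258064 ≡ 717 (mod 1541)
12^128 ≡ 717^2 = 514089 ≡ 936 (mod 1541)
12^256 ≡ 936^2 = 876096 ≡ 808 (mod 1541)
12^512 ≡ 808^2 = 652864 ≡ 1021 (mod 1541)
12^1024 ≡ 1021^2 = 1042441 ≡ 725 (mod 1541)
1540 = 1024 + 512 + 4 in binary powers of 2.
So 12^1540 ≡ 725 · 1021 · 703 ≡ 967 (mod 1541).
Since 967 ≠ 1, base 12 is a Fermat witness: 1541 is composite.

967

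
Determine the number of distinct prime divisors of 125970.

125970 = 2 · 62985
62985 = 3 · 20995
20995 = 5 · 4199
4199 = 13 · 323
323 = 17 · 19
125970 = 2 · 3 · 5 · 13 · 17 · 19, which has 6 distinct prime factors.

6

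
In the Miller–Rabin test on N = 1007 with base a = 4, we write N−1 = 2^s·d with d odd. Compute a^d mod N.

1007 − 1 = 1006 = 2^1 · 503, so d = 503.
4^1 ≡ 4 (mod 1007)
4^2 ≡ 4^2 = 16 ≡ 16 (mod 1007)
4^4 ≡ 16^2 = 256 ≡ 256 (mod 1007)
4^8 ≡ 256^2 = 65536 ≡ 81 (mod 1007)
4^16 ≡ 81^2 = 6561 ≡ 519 (mod 1007)
4^32 ≡ 519^2 = 269361 ≡ 492 (mod 1007)
4^64 ≡ 492^2 = 242064 ≡ 384 (mod 1007)
4^128 ≡ 384^2 = 147456 ≡ 434 (mod 1007)
4^256 ≡ 434^2 = 188356 ≡ 47 (mod 1007)
503 = 256 + 128 + 64 + 32 + 16 + 4 + 2 + 1 in binary powers of 2.
So 4^503 ≡ 47 · 434 · 384 · 492 · 519 · 256 · 16 · 4 ≡ 271 (mod 1007).
Squaring chain: 271; never reaches −1, so base 4 is a Miller–Rabin witness that 1007 is composite.

271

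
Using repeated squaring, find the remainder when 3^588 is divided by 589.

3^1 ≡ 3 (mod 589)
3^2 ≡ 3^2 = 9 ≡ 9 (mod 589)
3^4 ≡ 9^2 = 81 ≡ 81 (mod 589)
3^8 ≡ 81^2 = 6561 ≡ 82 (mod 589)
3^16 ≡ 82^2 = 6724 ≡ 245 (mod 589)
3^32 ≡ 245^2 = 60025 ≡ 536 (mod 589)
3^64 ≡ 536^2 = 287296 ≡ 453 (mod 589)
3^128 ≡ 453^2 = 205209 ≡ 237 (mod 589)
3^256 ≡ 237^2 = 56169 ≡ 214 (mod 589)
3^512 ≡ 214^2 = 45796 ≡ 443 (mod 589)
588 = 512 + 64 + 8 + 4 in binary powers of 2.
So 3^588 ≡ 443 · 453 · 82 · 81 ≡ 562 (mod 589).
Since 562 ≠ 1, base 3 is a Fermat witness: 589 is composite.

562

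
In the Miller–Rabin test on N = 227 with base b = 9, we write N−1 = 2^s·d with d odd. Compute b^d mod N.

227 − 1 = 226 = 2^1 · 113, so d = 113.
9^1 ≡ 9 (mod 227)
9^2 ≡ 9^2 = 81 ≡ 81 (mod 227)
9^4 ≡ 81^2 = 6561 ≡ 205 (mod 227)
9^8 ≡ 205^2 = 42025 ≡ 30 (mod 227)
9^16 ≡ 30^2 = 900 ≡ 219 (mod 227)
9^32 ≡ 219^2 = 47961 ≡ 64 (mod 227)
9^64 ≡ 64^2 = 4096 ≡ 10 (mod 227)
113 = 64 + 32 + 16 + 1 in binary powers of 2.
So 9^113 ≡ 10 · 64 · 219 · 9 ≡ 1 (mod 227).
Since 9^d ≡ 1 (mod 227), base 9 does not prove 227 composite.

1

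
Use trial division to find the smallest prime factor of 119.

7

119 is odd.
Digit sum 11, not divisible by 3.
Ends in 9: not divisible by 5.
7: 119 = 7·17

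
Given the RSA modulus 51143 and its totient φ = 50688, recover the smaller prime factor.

φ(n) = (p−1)(q−1) = n − (p+q) + 1, so p + q = 51143 − 50688 + 1 = 456.
p and q are the roots of t² − 456t + 51143 = 0.
Discriminant: 456² − 4·51143 = 207936 − 204572 = 3364; √3364 = 58.
q = (456 − 58)/2 = 199, p = (456 + 58)/2 = 257.
Check: 199 · 257 = 51143.

199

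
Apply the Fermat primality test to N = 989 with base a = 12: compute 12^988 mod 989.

12^1 ≡ 12 (mod 989)
12^2 ≡ 12^2 = 144 ≡ 144 (mod 989)
12^4 ≡ 144^2 = 20736 ≡ 956 (mod 989)
12^8 ≡ 956^2 = 913936 ≡ 100 (mod 989)
12^16 ≡ 100^2 = 10000 ≡ 110 (mod 989)
12^32 ≡ 110^2 = 12100 ≡ 232 (mod 989)
12^64 ≡ 232^2 = 53824 ≡ 418 (mod 989)
12^128 ≡ 418^2 = 174724 ≡ 660 (mod 989)
12^256 ≡ 660^2 = 435600 ≡ 440 (mod 989)
12^512 ≡ 440^2 = 193600 ≡ 745 (mod 989)
988 = 512 + 256 + 128 + 64 + 16 + 8 + 4 in binary powers of 2.
So 12^988 ≡ 745 · 440 · 660 · 418 · 110 · 100 · 956 ≡ 418 (mod 989).
Since 418 ≠ 1, base 12 is a Fermat witness: 989 is composite.

418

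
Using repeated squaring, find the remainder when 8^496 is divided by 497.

8^1 ≡ 8 (mod 497)
8^2 ≡ 8^2 = 64 ≡ 64 (mod 497)
8^4 ≡ 64^2 = 4096 ≡ 120 (mod 497)
8^8 ≡ 120^2 = 14400 ≡ 484 (mod 497)
8^16 ≡ 484^2 = 234256 ≡ 169 (mod 497)
8^32 ≡ 169^2 = 28561 ≡ 232 (mod 497)
8^64 ≡ 232^2 = 53824 ≡ 148 (mod 497)
8^128 ≡ 148^2 = 21904 ≡ 36 (mod 497)
8^256 ≡ 36^2 = 1296 ≡ 302 (mod 497)
496 = 256 + 128 + 64 + 32 + 16 in binary powers of 2.
So 8^496 ≡ 302 · 36 · 148 · 232 · 169 ≡ 225 (mod 497).
Since 225 ≠ 1, base 8 is a Fermat witness: 497 is composite.

225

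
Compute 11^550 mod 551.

410

11^1 ≡ 11 (mod 551)
11^2 ≡ 11^2 = 121 ≡ 121 (mod 551)
11^4 ≡ 121^2 = 14641 ≡ 315 (mod 551)
11^8 ≡ 315^2 = 99225 ≡ 45 (mod 551)
11^16 ≡ 45^2 = 2025 ≡ 372 (mod 551)
11^32 ≡ 372^2 = 138384 ≡ 83 (mod 551)
11^64 ≡ 83^2 = 6889 ≡ 277 (mod 551)
11^128 ≡ 277^2 = 76729 ≡ 140 (mod 551)
11^256 ≡ 140^2 = 19600 ≡ 315 (mod 551)
11^512 ≡ 315^2 = 99225 ≡ 45 (mod 551)
550 = 512 + 32 + 4 + 2 in binary powers of 2.
So 11^550 ≡ 45 · 83 · 315 · 121 ≡ 410 (mod 551).
Since 410 ≠ 1, base 11 is a Fermat witness: 551 is composite.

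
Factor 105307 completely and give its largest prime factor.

105307 = 31 · 3397
3397 = 43 · 79
79 is prime.
So 105307 = 31 · 43 · 79; the largest prime factor is 79.

79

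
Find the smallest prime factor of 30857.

30857 is odd.
Digit sum 23, not divisible by 3.
Ends in 7: not divisible by 5.
7: 30857 = 7·4408 + 1
11: 30857 = 11·2805 + 2
13: 30857 = 13·2373 + 8
17: 30857 = 17·1815 + 2
19: 30857 = 19·1624 + 1
23: 30857 = 23·1341 + 14
29: 30857 = 29·1064 + 1
31: 30857 = 31·995 + 12
37: 30857 = 37·833 + 36
41: 30857 = 41·752 + 25
43: 30857 = 43·717 + 26
47: 30857 = 47·656 + 25
53: 30857 = 53·582 + 11
59: 30857 = 59·523

59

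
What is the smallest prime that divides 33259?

33259 is odd.
Digit sum 22, not divisible by 3.
Ends in 9: not divisible by 5.
7: 33259 = 7·4751 + 2
11: 33259 = 11·3023 + 6
13: 33259 = 13·2558 + 5
17: 33259 = 17·1956 + 7
19: 33259 = 19·1750 + 9
23: 33259 = 23·1446 + 1
29: 33259 = 29·1146 + 25
31: 33259 = 31·1072 + 27
37: 33259 = 37·898 + 33
41: 33259 = 41·811 + 8
43: 33259 = 43·773 + 20
47: 33259 = 47·707 + 30
53: 33259 = 53·627 + 28
59: 33259 = 59·563 + 42
61: 33259 = 61·545 + 14
67: 33259 = 67·496 + 27
71: 33259 = 71·468 + 31
73: 33259 = 73·455 + 44
79: 33259 = 79·421

79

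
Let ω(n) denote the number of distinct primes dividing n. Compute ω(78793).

78793 = 11 · 7163
7163 = 13 · 551
551 = 19 · 29
78793 = 11 · 13 · 19 · 29, which has 4 distinct prime factors.

4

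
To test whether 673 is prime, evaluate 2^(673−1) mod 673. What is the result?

1

2^1 ≡ 2 (mod 673)
2^2 ≡ 2^2 = 4 ≡ 4 (mod 673)
2^4 ≡ 4^2 = 16 ≡ 16 (mod 673)
2^8 ≡ 16^2 = 256 ≡ 256 (mod 673)
2^16 ≡ 256^2 = 65536 ≡ 255 (mod 673)
2^32 ≡ 255^2 = 65025 ≡ 417 (mod 673)
2^64 ≡ 417^2 = 173889 ≡ 255 (mod 673)
2^128 ≡ 255^2 = 65025 ≡ 417 (mod 673)
2^256 ≡ 417^2 = 173889 ≡ 255 (mod 673)
2^512 ≡ 255^2 = 65025 ≡ 417 (mod 673)
672 = 512 + 128 + 32 in binary powers of 2.
So 2^672 ≡ 417 · 417 · 417 ≡ 1 (mod 673).
Since the result is 1, base 2 gives no evidence that 673 is composite.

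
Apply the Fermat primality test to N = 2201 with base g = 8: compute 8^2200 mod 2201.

8^1 ≡ 8 (mod 2201)
8^2 ≡ 8^2 = 64 ≡ 64 (mod 2201)
8^4 ≡ 64^2 = 4096 ≡ 1895 (mod 2201)
8^8 ≡ 1895^2 = 3591025 ≡ 1194 (mod 2201)
8^16 ≡ 1194^2 = 1425636 ≡ 1589 (mod 2201)
8^32 ≡ 1589^2 = 2524921 ≡ 374 (mod 2201)
8^64 ≡ 374^2 = 139876 ≡ 1213 (mod 2201)
8^128 ≡ 1213^2 = 1471369 ≡ 1101 (mod 2201)
8^256 ≡ 1101^2 = 1212201 ≡ 1651 (mod 2201)
8^512 ≡ 1651^2 = 2725801 ≡ 963 (mod 2201)
8^1024 ≡ 963^2 = 927369 ≡ 748 (mod 2201)
8^2048 ≡ 748^2 = 559504 ≡ 450 (mod 2201)
2200 = 2048 + 128 + 16 + 8 in binary powers of 2.
So 8^2200 ≡ 450 · 1101 · 1589 · 1194 ≡ 900 (mod 2201).
Since 900 ≠ 1, base 8 is a Fermat witness: 2201 is composite.

900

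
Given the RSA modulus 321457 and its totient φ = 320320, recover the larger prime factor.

φ(n) = (p−1)(q−1) = n − (p+q) + 1, so p + q = 321457 − 320320 + 1 = 1138.
p and q are the roots of t² − 1138t + 321457 = 0.
Discriminant: 1138² − 4·321457 = 1295044 − 1285828 = 9216; √9216 = 96.
q = (1138 − 96)/2 = 521, p = (1138 + 96)/2 = 617.
Check: 521 · 617 = 321457.

617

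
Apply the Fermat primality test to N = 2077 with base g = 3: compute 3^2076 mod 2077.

3^1 ≡ 3 (mod 2077)
3^2 ≡ 3^2 = 9 ≡ 9 (mod 2077)
3^4 ≡ 9^2 = 81 ≡ 81 (mod 2077)
3^8 ≡ 81^2 = 6561 ≡ 330 (mod 2077)
3^16 ≡ 330^2 = 108900 ≡ 896 (mod 2077)
3^32 ≡ 896^2 = 802816 ≡ 1094 (mod 2077)
3^64 ≡ 1094^2 = 1196836 ≡ 484 (mod 2077)
3^128 ≡ 484^2 = 234256 ≡ 1632 (mod 2077)
3^256 ≡ 1632^2 = 2663424 ≡ 710 (mod 2077)
3^512 ≡ 710^2 = 504100 ≡ 1466 (mod 2077)
3^1024 ≡ 1466^2 = 2149156 ≡ 1538 (mod 2077)
3^2048 ≡ 1538^2 = 2365444 ≡ 1818 (mod 2077)
2076 = 2048 + 16 + 8 + 4 in binary powers of 2.
So 3^2076 ≡ 1818 · 896 · 330 · 81 ≡ 1938 (mod 2077).
Since 1938 ≠ 1, base 3 is a Fermat witness: 2077 is composite.

1938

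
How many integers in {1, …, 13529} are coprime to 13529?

Factor: 13529 = 83 · 163.
φ(13529) = (83−1) · (163−1) = 82 · 162 = 13284.

13284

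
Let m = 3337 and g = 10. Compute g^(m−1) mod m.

10^1 ≡ 10 (mod 3337)
10^2 ≡ 10^2 = 100 ≡ 100 (mod 3337)
10^4 ≡ 100^2 = 10000 ≡ 3326 (mod 3337)
10^8 ≡ 3326^2 = 11062276 ≡ 121 (mod 3337)
10^16 ≡ 121^2 = 14641 ≡ 1293 (mod 3337)
10^32 ≡ 1293^2 = 1671849 ≡ 12 (mod 3337)
10^64 ≡ 12^2 = 144 ≡ 144 (mod 3337)
10^128 ≡ 144^2 = 20736 ≡ 714 (mod 3337)
10^256 ≡ 714^2 = 509796 ≡ 2572 (mod 3337)
10^512 ≡ 2572^2 = 6615184 ≡ 1250 (mod 3337)
10^1024 ≡ 1250^2 = 1562500 ≡ 784 (mod 3337)
10^2048 ≡ 784^2 = 614656 ≡ 648 (mod 3337)
3336 = 2048 + 1024 + 256 + 8 in binary powers of 2.
So 10^3336 ≡ 648 · 784 · 2572 · 121 ≡ 2998 (mod 3337).
Since 2998 ≠ 1, base 10 is a Fermat witness: 3337 is composite.

2998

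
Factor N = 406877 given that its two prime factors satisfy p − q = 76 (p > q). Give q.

Since p = q + 76, we have 406877 = q(q + 76), so q² + 76q − 406877 = 0.
Discriminant: 76² + 4·406877 = 5776 + 1627508 = 1633284; √1633284 = 1278.
q = (−76 + 1278)/2 = 601, and p = q + 76 = 677.
Check: 601 · 677 = 406877.

601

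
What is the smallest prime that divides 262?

2

262 is even: 2 divides it.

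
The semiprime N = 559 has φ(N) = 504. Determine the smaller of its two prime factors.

13

φ(n) = (p−1)(q−1) = n − (p+q) + 1, so p + q = 559 − 504 + 1 = 56.
p and q are the roots of t² − 56t + 559 = 0.
Discriminant: 56² − 4·559 = 3136 − 2236 = 900; √900 = 30.
q = (56 − 30)/2 = 13, p = (56 + 30)/2 = 43.
Check: 13 · 43 = 559.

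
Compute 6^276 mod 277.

1

6^1 ≡ 6 (mod 277)
6^2 ≡ 6^2 = 36 ≡ 36 (mod 277)
6^4 ≡ 36^2 = 1296 ≡ 188 (mod 277)
6^8 ≡ 188^2 = 35344 ≡ 165 (mod 277)
6^16 ≡ 165^2 = 27225 ≡ 79 (mod 277)
6^32 ≡ 79^2 = 6241 ≡ 147 (mod 277)
6^64 ≡ 147^2 = 21609 ≡ 3 (mod 277)
6^128 ≡ 3^2 = 9 ≡ 9 (mod 277)
6^256 ≡ 9^2 = 81 ≡ 81 (mod 277)
276 = 256 + 16 + 4 in binary powers of 2.
So 6^276 ≡ 81 · 79 · 188 ≡ 1 (mod 277).
Since the result is 1, base 6 gives no evidence that 277 is composite.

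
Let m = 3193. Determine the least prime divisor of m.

31

3193 is odd.
Digit sum 16, not divisible by 3.
Ends in 3: not divisible by 5.
7: 3193 = 7·456 + 1
11: 3193 = 11·290 + 3
13: 3193 = 13·245 + 8
17: 3193 = 17·187 + 14
19: 3193 = 19·168 + 1
23: 3193 = 23·138 + 19
29: 3193 = 29·110 + 3
31: 3193 = 31·103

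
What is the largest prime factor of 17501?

17501 = 11 · 1591
1591 = 37 · 43
43 is prime.
So 17501 = 11 · 37 · 43; the largest prime factor is 43.

43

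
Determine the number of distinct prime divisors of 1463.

1463 = 7 · 209
209 = 11 · 19
1463 = 7 · 11 · 19, which has 3 distinct prime factors.

3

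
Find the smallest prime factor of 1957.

19

1957 is odd.
Digit sum 22, not divisible by 3.
Ends in 7: not divisible by 5.
7: 1957 = 7·279 + 4
11: 1957 = 11·177 + 10
13: 1957 = 13·150 + 7
17: 1957 = 17·115 + 2
19: 1957 = 19·103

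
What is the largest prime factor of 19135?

19135 = 5 · 3827
3827 = 43 · 89
89 is prime.
So 19135 = 5 · 43 · 89; the largest prime factor is 89.

89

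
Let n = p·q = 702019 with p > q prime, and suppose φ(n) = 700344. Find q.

823

φ(n) = (p−1)(q−1) = n − (p+q) + 1, so p + q = 702019 − 700344 + 1 = 1676.
p and q are the roots of t² − 1676t + 702019 = 0.
Discriminant: 1676² − 4·702019 = 2808976 − 2808076 = 900; √900 = 30.
q = (1676 − 30)/2 = 823, p = (1676 + 30)/2 = 853.
Check: 823 · 853 = 702019.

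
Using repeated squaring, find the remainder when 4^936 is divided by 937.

1

4^1 ≡ 4 (mod 937)
4^2 ≡ 4^2 = 16 ≡ 16 (mod 937)
4^4 ≡ 16^2 = 256 ≡ 256 (mod 937)
4^8 ≡ 256^2 = 65536 ≡ 883 (mod 937)
4^16 ≡ 883^2 = 779689 ≡ 105 (mod 937)
4^32 ≡ 105^2 = 11025 ≡ 718 (mod 937)
4^64 ≡ 718^2 = 515524 ≡ 174 (mod 937)
4^128 ≡ 174^2 = 30276 ≡ 292 (mod 937)
4^256 ≡ 292^2 = 85264 ≡ 934 (mod 937)
4^512 ≡ 934^2 = 872356 ≡ 9 (mod 937)
936 = 512 + 256 + 128 + 32 + 8 in binary powers of 2.
So 4^936 ≡ 9 · 934 · 292 · 718 · 883 ≡ 1 (mod 937).
Since the result is 1, base 4 gives no evidence that 937 is composite.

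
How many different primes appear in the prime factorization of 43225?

4

43225 = 5^2 · 1729
1729 = 7 · 247
247 = 13 · 19
43225 = 5^2 · 7 · 13 · 19, which has 4 distinct prime factors.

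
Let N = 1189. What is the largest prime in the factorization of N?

41

1189 = 29 · 41
41 is prime.
So 1189 = 29 · 41; the largest prime factor is 41.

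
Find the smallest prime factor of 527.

17

527 is odd.
Digit sum 14, not divisible by 3.
Ends in 7: not divisible by 5.
7: 527 = 7·75 + 2
11: 527 = 11·47 + 10
13: 527 = 13·40 + 7
17: 527 = 17·31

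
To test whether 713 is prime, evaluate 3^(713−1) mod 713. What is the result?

3^1 ≡ 3 (mod 713)
3^2 ≡ 3^2 = 9 ≡ 9 (mod 713)
3^4 ≡ 9^2 = 81 ≡ 81 (mod 713)
3^8 ≡ 81^2 = 6561 ≡ 144 (mod 713)
3^16 ≡ 144^2 = 20736 ≡ 59 (mod 713)
3^32 ≡ 59^2 = 3481 ≡ 629 (mod 713)
3^64 ≡ 629^2 = 395641 ≡ 639 (mod 713)
3^128 ≡ 639^2 = 408321 ≡ 485 (mod 713)
3^256 ≡ 485^2 = 235225 ≡ 648 (mod 713)
3^512 ≡ 648^2 = 419904 ≡ 660 (mod 713)
712 = 512 + 128 + 64 + 8 in binary powers of 2.
So 3^712 ≡ 660 · 485 · 639 · 144 ≡ 696 (mod 713).
Since 696 ≠ 1, base 3 is a Fermat witness: 713 is composite.

696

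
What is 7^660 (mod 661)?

1

7^1 ≡ 7 (mod 661)
7^2 ≡ 7^2 = 49 ≡ 49 (mod 661)
7^4 ≡ 49^2 = 2401 ≡ 418 (mod 661)
7^8 ≡ 418^2 = 174724 ≡ 220 (mod 661)
7^16 ≡ 220^2 = 48400 ≡ 147 (mod 661)
7^32 ≡ 147^2 = 21609 ≡ 457 (mod 661)
7^64 ≡ 457^2 = 208849 ≡ 634 (mod 661)
7^128 ≡ 634^2 = 401956 ≡ 68 (mod 661)
7^256 ≡ 68^2 = 4624 ≡ 658 (mod 661)
7^512 ≡ 658^2 = 432964 ≡ 9 (mod 661)
660 = 512 + 128 + 16 + 4 in binary powers of 2.
So 7^660 ≡ 9 · 68 · 147 · 418 ≡ 1 (mod 661).
Since the result is 1, base 7 gives no evidence that 661 is composite.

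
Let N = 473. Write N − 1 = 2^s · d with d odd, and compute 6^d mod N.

473 − 1 = 472 = 2^3 · 59, so d = 59.
6^1 ≡ 6 (mod 473)
6^2 ≡ 6^2 = 36 ≡ 36 (mod 473)
6^4 ≡ 36^2 = 1296 ≡ 350 (mod 473)
6^8 ≡ 350^2 = 122500 ≡ 466 (mod 473)
6^16 ≡ 466^2 = 217156 ≡ 49 (mod 473)
6^32 ≡ 49^2 = 2401 ≡ 36 (mod 473)
59 = 32 + 16 + 8 + 2 + 1 in binary powers of 2.
So 6^59 ≡ 36 · 49 · 466 · 36 · 6 ≡ 79 (mod 473).
Squaring chain: 79 → 92 → 423; never reaches −1, so base 6 is a Miller–Rabin witness that 473 is composite.

79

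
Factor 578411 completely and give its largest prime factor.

578411 = 67 · 8633
8633 = 89 · 97
97 is prime.
So 578411 = 67 · 89 · 97; the largest prime factor is 97.

97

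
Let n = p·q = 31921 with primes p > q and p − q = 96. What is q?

137

Since p = q + 96, we have 31921 = q(q + 96), so q² + 96q − 31921 = 0.
Discriminant: 96² + 4·31921 = 9216 + 127684 = 136900; √136900 = 370.
q = (−96 + 370)/2 = 137, and p = q + 96 = 233.
Check: 137 · 233 = 31921.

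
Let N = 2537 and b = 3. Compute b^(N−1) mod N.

3^1 ≡ 3 (mod 2537)
3^2 ≡ 3^2 = 9 ≡ 9 (mod 2537)
3^4 ≡ 9^2 = 81 ≡ 81 (mod 2537)
3^8 ≡ 81^2 = 6561 ≡ 1487 (mod 2537)
3^16 ≡ 1487^2 = 2211169 ≡ 1442 (mod 2537)
3^32 ≡ 1442^2 = 2079364 ≡ 1561 (mod 2537)
3^64 ≡ 1561^2 = 2436721 ≡ 1201 (mod 2537)
3^128 ≡ 1201^2 = 1442401 ≡ 1385 (mod 2537)
3^256 ≡ 1385^2 = 1918225 ≡ 253 (mod 2537)
3^512 ≡ 253^2 = 64009 ≡ 584 (mod 2537)
3^1024 ≡ 584^2 = 341056 ≡ 1098 (mod 2537)
3^2048 ≡ 1098^2 = 1205604 ≡ 529 (mod 2537)
2536 = 2048 + 256 + 128 + 64 + 32 + 8 in binary powers of 2.
So 3^2536 ≡ 529 · 253 · 1385 · 1201 · 1561 · 1487 ≡ 969 (mod 2537).
Since 969 ≠ 1, base 3 is a Fermat witness: 2537 is composite.

969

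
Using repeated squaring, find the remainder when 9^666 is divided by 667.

9^1 ≡ 9 (mod 667)
9^2 ≡ 9^2 = 81 ≡ 81 (mod 667)
9^4 ≡ 81^2 = 6561 ≡ 558 (mod 667)
9^8 ≡ 558^2 = 311364 ≡ 542 (mod 667)
9^16 ≡ 542^2 = 293764 ≡ 284 (mod 667)
9^32 ≡ 284^2 = 80656 ≡ 616 (mod 667)
9^64 ≡ 616^2 = 379456 ≡ 600 (mod 667)
9^128 ≡ 600^2 = 360000 ≡ 487 (mod 667)
9^256 ≡ 487^2 = 237169 ≡ 384 (mod 667)
9^512 ≡ 384^2 = 147456 ≡ 49 (mod 667)
666 = 512 + 128 + 16 + 8 + 2 in binary powers of 2.
So 9^666 ≡ 49 · 487 · 284 · 542 · 81 ≡ 49 (mod 667).
Since 49 ≠ 1, base 9 is a Fermat witness: 667 is composite.

49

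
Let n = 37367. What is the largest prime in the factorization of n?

79

37367 = 11 · 3397
3397 = 43 · 79
79 is prime.
So 37367 = 11 · 43 · 79; the largest prime factor is 79.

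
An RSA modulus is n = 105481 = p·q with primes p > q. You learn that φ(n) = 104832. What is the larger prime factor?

φ(n) = (p−1)(q−1) = n − (p+q) + 1, so p + q = 105481 − 104832 + 1 = 650.
p and q are the roots of t² − 650t + 105481 = 0.
Discriminant: 650² − 4·105481 = 422500 − 421924 = 576; √576 = 24.
q = (650 − 24)/2 = 313, p = (650 + 24)/2 = 337.
Check: 313 · 337 = 105481.

337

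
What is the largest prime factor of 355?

355 = 5 · 71
71 is prime.
So 355 = 5 · 71; the largest prime factor is 71.

71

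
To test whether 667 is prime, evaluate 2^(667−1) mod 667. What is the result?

179

2^1 ≡ 2 (mod 667)
2^2 ≡ 2^2 = 4 ≡ 4 (mod 667)
2^4 ≡ 4^2 = 16 ≡ 16 (mod 667)
2^8 ≡ 16^2 = 256 ≡ 256 (mod 667)
2^16 ≡ 256^2 = 65536 ≡ 170 (mod 667)
2^32 ≡ 170^2 = 28900 ≡ 219 (mod 667)
2^64 ≡ 219^2 = 47961 ≡ 604 (mod 667)
2^128 ≡ 604^2 = 364816 ≡ 634 (mod 667)
2^256 ≡ 634^2 = 401956 ≡ 422 (mod 667)
2^512 ≡ 422^2 = 178084 ≡ 662 (mod 667)
666 = 512 + 128 + 16 + 8 + 2 in binary powers of 2.
So 2^666 ≡ 662 · 634 · 170 · 256 · 4 ≡ 179 (mod 667).
Since 179 ≠ 1, base 2 is a Fermat witness: 667 is composite.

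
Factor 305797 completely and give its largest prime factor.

305797 = 59 · 5183
5183 = 71 · 73
73 is prime.
So 305797 = 59 · 71 · 73; the largest prime factor is 73.

73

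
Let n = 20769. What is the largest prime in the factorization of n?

43

20769 = 3 · 6923
6923 = 7 · 989
989 = 23 · 43
43 is prime.
So 20769 = 3 · 7 · 23 · 43; the largest prime factor is 43.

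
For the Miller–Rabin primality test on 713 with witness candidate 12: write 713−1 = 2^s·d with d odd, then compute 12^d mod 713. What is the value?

633

713 − 1 = 712 = 2^3 · 89, so d = 89.
12^1 ≡ 12 (mod 713)
12^2 ≡ 12^2 = 144 ≡ 144 (mod 713)
12^4 ≡ 144^2 = 20736 ≡ 59 (mod 713)
12^8 ≡ 59^2 = 3481 ≡ 629 (mod 713)
12^16 ≡ 629^2 = 395641 ≡ 639 (mod 713)
12^32 ≡ 639^2 = 408321 ≡ 485 (mod 713)
12^64 ≡ 485^2 = 235225 ≡ 648 (mod 713)
89 = 64 + 16 + 8 + 1 in binary powers of 2.
So 12^89 ≡ 648 · 639 · 629 · 12 ≡ 633 (mod 713).
Squaring chain: 633 → 696 → 289; never reaches −1, so base 12 is a Miller–Rabin witness that 713 is composite.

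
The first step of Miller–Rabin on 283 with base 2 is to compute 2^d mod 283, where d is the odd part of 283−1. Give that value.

282

283 − 1 = 282 = 2^1 · 141, so d = 141.
2^1 ≡ 2 (mod 283)
2^2 ≡ 2^2 = 4 ≡ 4 (mod 283)
2^4 ≡ 4^2 = 16 ≡ 16 (mod 283)
2^8 ≡ 16^2 = 256 ≡ 256 (mod 283)
2^16 ≡ 256^2 = 65536 ≡ 163 (mod 283)
2^32 ≡ 163^2 = 26569 ≡ 250 (mod 283)
2^64 ≡ 250^2 = 62500 ≡ 240 (mod 283)
2^128 ≡ 240^2 = 57600 ≡ 151 (mod 283)
141 = 128 + 8 + 4 + 1 in binary powers of 2.
So 2^141 ≡ 151 · 256 · 16 · 2 ≡ 282 (mod 283).
Since 2^d ≡ 282 (mod 283), base 2 does not prove 283 composite.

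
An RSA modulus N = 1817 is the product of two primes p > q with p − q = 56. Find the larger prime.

Since p = q + 56, we have 1817 = q(q + 56), so q² + 56q − 1817 = 0.
Discriminant: 56² + 4·1817 = 3136 + 7268 = 10404; √10404 = 102.
q = (−56 + 102)/2 = 23, and p = q + 56 = 79.
Check: 23 · 79 = 1817.

79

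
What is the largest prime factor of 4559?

4559 = 47 · 97
97 is prime.
So 4559 = 47 · 97; the largest prime factor is 97.

97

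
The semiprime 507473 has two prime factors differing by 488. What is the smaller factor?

509

Since p = q + 488, we have 507473 = q(q + 488), so q² + 488q − 507473 = 0.
Discriminant: 488² + 4·507473 = 238144 + 2029892 = 2268036; √2268036 = 1506.
q = (−488 + 1506)/2 = 509, and p = q + 488 = 997.
Check: 509 · 997 = 507473.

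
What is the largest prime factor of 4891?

73

4891 = 67 · 73
73 is prime.
So 4891 = 67 · 73; the largest prime factor is 73.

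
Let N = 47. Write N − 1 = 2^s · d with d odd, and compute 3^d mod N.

1

47 − 1 = 46 = 2^1 · 23, so d = 23.
3^1 ≡ 3 (mod 47)
3^2 ≡ 3^2 = 9 ≡ 9 (mod 47)
3^4 ≡ 9^2 = 81 ≡ 34 (mod 47)
3^8 ≡ 34^2 = 1156 ≡ 28 (mod 47)
3^16 ≡ 28^2 = 784 ≡ 32 (mod 47)
23 = 16 + 4 + 2 + 1 in binary powers of 2.
So 3^23 ≡ 32 · 34 · 9 · 3 ≡ 1 (mod 47).
Since 3^d ≡ 1 (mod 47), base 3 does not prove 47 composite.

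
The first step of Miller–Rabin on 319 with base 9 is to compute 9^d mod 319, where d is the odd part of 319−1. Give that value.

5

319 − 1 = 318 = 2^1 · 159, so d = 159.
9^1 ≡ 9 (mod 319)
9^2 ≡ 9^2 = 81 ≡ 81 (mod 319)
9^4 ≡ 81^2 = 6561 ≡ 181 (mod 319)
9^8 ≡ 181^2 = 32761 ≡ 223 (mod 319)
9^16 ≡ 223^2 = 49729 ≡ 284 (mod 319)
9^32 ≡ 284^2 = 80656 ≡ 268 (mod 319)
9^64 ≡ 268^2 = 71824 ≡ 49 (mod 319)
9^128 ≡ 49^2 = 2401 ≡ 168 (mod 319)
159 = 128 + 16 + 8 + 4 + 2 + 1 in binary powers of 2.
So 9^159 ≡ 168 · 284 · 223 · 181 · 81 · 9 ≡ 5 (mod 319).
Squaring chain: 5; never reaches −1, so base 9 is a Miller–Rabin witness that 319 is composite.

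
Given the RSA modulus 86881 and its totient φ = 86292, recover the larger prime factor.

φ(n) = (p−1)(q−1) = n − (p+q) + 1, so p + q = 86881 − 86292 + 1 = 590.
p and q are the roots of t² − 590t + 86881 = 0.
Discriminant: 590² − 4·86881 = 348100 − 347524 = 576; √576 = 24.
q = (590 − 24)/2 = 283, p = (590 + 24)/2 = 307.
Check: 283 · 307 = 86881.

307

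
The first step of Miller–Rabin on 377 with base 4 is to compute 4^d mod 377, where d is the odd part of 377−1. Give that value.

270

377 − 1 = 376 = 2^3 · 47, so d = 47.
4^1 ≡ 4 (mod 377)
4^2 ≡ 4^2 = 16 ≡ 16 (mod 377)
4^4 ≡ 16^2 = 256 ≡ 256 (mod 377)
4^8 ≡ 256^2 = 65536 ≡ 315 (mod 377)
4^16 ≡ 315^2 = 99225 ≡ 74 (mod 377)
4^32 ≡ 74^2 = 5476 ≡ 198 (mod 377)
47 = 32 + 8 + 4 + 2 + 1 in binary powers of 2.
So 4^47 ≡ 198 · 315 · 256 · 16 · 4 ≡ 270 (mod 377).
Squaring chain: 270 → 139 → 94; never reaches −1, so base 4 is a Miller–Rabin witness that 377 is composite.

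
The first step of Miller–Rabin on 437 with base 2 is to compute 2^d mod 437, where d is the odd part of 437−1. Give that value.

437 − 1 = 436 = 2^2 · 109, so d = 109.
2^1 ≡ 2 (mod 437)
2^2 ≡ 2^2 = 4 ≡ 4 (mod 437)
2^4 ≡ 4^2 = 16 ≡ 16 (mod 437)
2^8 ≡ 16^2 = 256 ≡ 256 (mod 437)
2^16 ≡ 256^2 = 65536 ≡ 423 (mod 437)
2^32 ≡ 423^2 = 178929 ≡ 196 (mod 437)
2^64 ≡ 196^2 = 38416 ≡ 397 (mod 437)
109 = 64 + 32 + 8 + 4 + 1 in binary powers of 2.
So 2^109 ≡ 397 · 196 · 256 · 16 · 2 ≡ 173 (mod 437).
Squaring chain: 173 → 213; never reaches −1, so base 2 is a Miller–Rabin witness that 437 is composite.

173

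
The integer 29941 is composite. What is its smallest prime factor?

79

29941 is odd.
Digit sum 25, not divisible by 3.
Ends in 1: not divisible by 5.
7: 29941 = 7·4277 + 2
11: 29941 = 11·2721 + 10
13: 29941 = 13·2303 + 2
17: 29941 = 17·1761 + 4
19: 29941 = 19·1575 + 16
23: 29941 = 23·1301 + 18
29: 29941 = 29·1032 + 13
31: 29941 = 31·965 + 26
37: 29941 = 37·809 + 8
41: 29941 = 41·730 + 11
43: 29941 = 43·696 + 13
47: 29941 = 47·637 + 2
53: 29941 = 53·564 + 49
59: 29941 = 59·507 + 28
61: 29941 = 61·490 + 51
67: 29941 = 67·446 + 59
71: 29941 = 71·421 + 50
73: 29941 = 73·410 + 11
79: 29941 = 79·379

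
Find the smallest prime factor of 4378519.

61

4378519 is odd.
Digit sum 37, not divisible by 3.
Ends in 9: not divisible by 5.
7: 4378519 = 7·625502 + 5
11: 4378519 = 11·398047 + 2
13: 4378519 = 13·336809 + 2
17: 4378519 = 17·257559 + 16
19: 4378519 = 19·230448 + 7
23: 4378519 = 23·190370 + 9
29: 4378519 = 29·150983 + 12
31: 4378519 = 31·141242 + 17
37: 4378519 = 37·118338 + 13
41: 4378519 = 41·106793 + 6
43: 4378519 = 43·101826 + 1
47: 4378519 = 47·93159 + 46
53: 4378519 = 53·82613 + 30
59: 4378519 = 59·74212 + 11
61: 4378519 = 61·71779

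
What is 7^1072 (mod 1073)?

7

7^1 ≡ 7 (mod 1073)
7^2 ≡ 7^2 = 49 ≡ 49 (mod 1073)
7^4 ≡ 49^2 = 2401 ≡ 255 (mod 1073)
7^8 ≡ 255^2 = 65025 ≡ 645 (mod 1073)
7^16 ≡ 645^2 = 416025 ≡ 774 (mod 1073)
7^32 ≡ 774^2 = 599076 ≡ 342 (mod 1073)
7^64 ≡ 342^2 = 116964 ≡ 7 (mod 1073)
7^128 ≡ 7^2 = 49 ≡ 49 (mod 1073)
7^256 ≡ 49^2 = 2401 ≡ 255 (mod 1073)
7^512 ≡ 255^2 = 65025 ≡ 645 (mod 1073)
7^1024 ≡ 645^2 = 416025 ≡ 774 (mod 1073)
1072 = 1024 + 32 + 16 in binary powers of 2.
So 7^1072 ≡ 774 · 342 · 774 ≡ 7 (mod 1073).
Since 7 ≠ 1, base 7 is a Fermat witness: 1073 is composite.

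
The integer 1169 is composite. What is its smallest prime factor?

1169 is odd.
Digit sum 17, not divisible by 3.
Ends in 9: not divisible by 5.
7: 1169 = 7·167

7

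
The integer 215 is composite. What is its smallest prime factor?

215 is odd.
Digit sum 8, not divisible by 3.
Ends in 5: divisible by 5.

5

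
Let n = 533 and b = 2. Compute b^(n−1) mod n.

2^1 ≡ 2 (mod 533)
2^2 ≡ 2^2 = 4 ≡ 4 (mod 533)
2^4 ≡ 4^2 = 16 ≡ 16 (mod 533)
2^8 ≡ 16^2 = 256 ≡ 256 (mod 533)
2^16 ≡ 256^2 = 65536 ≡ 510 (mod 533)
2^32 ≡ 510^2 = 260100 ≡ 529 (mod 533)
2^64 ≡ 529^2 = 279841 ≡ 16 (mod 533)
2^128 ≡ 16^2 = 256 ≡ 256 (mod 533)
2^256 ≡ 256^2 = 65536 ≡ 510 (mod 533)
2^512 ≡ 510^2 = 260100 ≡ 529 (mod 533)
532 = 512 + 16 + 4 in binary powers of 2.
So 2^532 ≡ 529 · 510 · 16 ≡ 406 (mod 533).
Since 406 ≠ 1, base 2 is a Fermat witness: 533 is composite.

406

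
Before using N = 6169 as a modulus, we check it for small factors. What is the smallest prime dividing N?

31

6169 is odd.
Digit sum 22, not divisible by 3.
Ends in 9: not divisible by 5.
7: 6169 = 7·881 + 2
11: 6169 = 11·560 + 9
13: 6169 = 13·474 + 7
17: 6169 = 17·362 + 15
19: 6169 = 19·324 + 13
23: 6169 = 23·268 + 5
29: 6169 = 29·212 + 21
31: 6169 = 31·199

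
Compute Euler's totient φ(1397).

Factor: 1397 = 11 · 127.
φ(1397) = (11−1) · (127−1) = 10 · 126 = 1260.

1260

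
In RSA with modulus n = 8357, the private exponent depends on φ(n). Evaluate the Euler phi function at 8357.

Factor: 8357 = 61 · 137.
φ(8357) = (61−1) · (137−1) = 60 · 136 = 8160.

8160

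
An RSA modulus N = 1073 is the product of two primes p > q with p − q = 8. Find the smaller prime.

Since p = q + 8, we have 1073 = q(q + 8), so q² + 8q − 1073 = 0.
Discriminant: 8² + 4·1073 = 64 + 4292 = 4356; √4356 = 66.
q = (−8 + 66)/2 = 29, and p = q + 8 = 37.
Check: 29 · 37 = 1073.

29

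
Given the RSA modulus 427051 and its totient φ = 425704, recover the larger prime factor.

φ(n) = (p−1)(q−1) = n − (p+q) + 1, so p + q = 427051 − 425704 + 1 = 1348.
p and q are the roots of t² − 1348t + 427051 = 0.
Discriminant: 1348² − 4·427051 = 1817104 − 1708204 = 108900; √108900 = 330.
q = (1348 − 330)/2 = 509, p = (1348 + 330)/2 = 839.
Check: 509 · 839 = 427051.

839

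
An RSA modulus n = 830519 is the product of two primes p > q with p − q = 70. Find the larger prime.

Since p = q + 70, we have 830519 = q(q + 70), so q² + 70q − 830519 = 0.
Discriminant: 70² + 4·830519 = 4900 + 3322076 = 3326976; √3326976 = 1824.
q = (−70 + 1824)/2 = 877, and p = q + 70 = 947.
Check: 877 · 947 = 830519.

947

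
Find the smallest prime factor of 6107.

31

6107 is odd.
Digit sum 14, not divisible by 3.
Ends in 7: not divisible by 5.
7: 6107 = 7·872 + 3
11: 6107 = 11·555 + 2
13: 6107 = 13·469 + 10
17: 6107 = 17·359 + 4
19: 6107 = 19·321 + 8
23: 6107 = 23·265 + 12
29: 6107 = 29·210 + 17
31: 6107 = 31·197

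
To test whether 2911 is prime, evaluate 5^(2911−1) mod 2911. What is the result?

2131

5^1 ≡ 5 (mod 2911)
5^2 ≡ 5^2 = 25 ≡ 25 (mod 2911)
5^4 ≡ 25^2 = 625 ≡ 625 (mod 2911)
5^8 ≡ 625^2 = 390625 ≡ 551 (mod 2911)
5^16 ≡ 551^2 = 303601 ≡ 857 (mod 2911)
5^32 ≡ 857^2 = 734449 ≡ 877 (mod 2911)
5^64 ≡ 877^2 = 769129 ≡ 625 (mod 2911)
5^128 ≡ 625^2 = 390625 ≡ 551 (mod 2911)
5^256 ≡ 551^2 = 303601 ≡ 857 (mod 2911)
5^512 ≡ 857^2 = 734449 ≡ 877 (mod 2911)
5^1024 ≡ 877^2 = 769129 ≡ 625 (mod 2911)
5^2048 ≡ 625^2 = 390625 ≡ 551 (mod 2911)
2910 = 2048 + 512 + 256 + 64 + 16 + 8 + 4 + 2 in binary powers of 2.
So 5^2910 ≡ 551 · 877 · 857 · 625 · 857 · 551 · 625 · 25 ≡ 2131 (mod 2911).
Since 2131 ≠ 1, base 5 is a Fermat witness: 2911 is composite.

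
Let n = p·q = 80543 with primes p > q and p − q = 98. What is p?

337

Since p = q + 98, we have 80543 = q(q + 98), so q² + 98q − 80543 = 0.
Discriminant: 98² + 4·80543 = 9604 + 322172 = 331776; √331776 = 576.
q = (−98 + 576)/2 = 239, and p = q + 98 = 337.
Check: 239 · 337 = 80543.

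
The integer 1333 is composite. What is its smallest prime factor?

31

1333 is odd.
Digit sum 10, not divisible by 3.
Ends in 3: not divisible by 5.
7: 1333 = 7·190 + 3
11: 1333 = 11·121 + 2
13: 1333 = 13·102 + 7
17: 1333 = 17·78 + 7
19: 1333 = 19·70 + 3
23: 1333 = 23·57 + 22
29: 1333 = 29·45 + 28
31: 1333 = 31·43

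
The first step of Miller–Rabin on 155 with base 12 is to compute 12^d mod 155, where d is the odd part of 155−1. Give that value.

42

155 − 1 = 154 = 2^1 · 77, so d = 77.
12^1 ≡ 12 (mod 155)
12^2 ≡ 12^2 = 144 ≡ 144 (mod 155)
12^4 ≡ 144^2 = 20736 ≡ 121 (mod 155)
12^8 ≡ 121^2 = 14641 ≡ 71 (mod 155)
12^16 ≡ 71^2 = 5041 ≡ 81 (mod 155)
12^32 ≡ 81^2 = 6561 ≡ 51 (mod 155)
12^64 ≡ 51^2 = 2601 ≡ 121 (mod 155)
77 = 64 + 8 + 4 + 1 in binary powers of 2.
So 12^77 ≡ 121 · 71 · 121 · 12 ≡ 42 (mod 155).
Squaring chain: 42; never reaches −1, so base 12 is a Miller–Rabin witness that 155 is composite.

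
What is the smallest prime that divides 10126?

2

10126 is even: 2 divides it.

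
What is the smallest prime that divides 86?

2

86 is even: 2 divides it.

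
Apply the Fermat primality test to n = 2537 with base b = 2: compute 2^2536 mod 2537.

2369

2^1 ≡ 2 (mod 2537)
2^2 ≡ 2^2 = 4 ≡ 4 (mod 2537)
2^4 ≡ 4^2 = 16 ≡ 16 (mod 2537)
2^8 ≡ 16^2 = 256 ≡ 256 (mod 2537)
2^16 ≡ 256^2 = 65536 ≡ 2111 (mod 2537)
2^32 ≡ 2111^2 = 4456321 ≡ 1349 (mod 2537)
2^64 ≡ 1349^2 = 1819801 ≡ 772 (mod 2537)
2^128 ≡ 772^2 = 595984 ≡ 2326 (mod 2537)
2^256 ≡ 2326^2 = 5410276 ≡ 1392 (mod 2537)
2^512 ≡ 1392^2 = 1937664 ≡ 1933 (mod 2537)
2^1024 ≡ 1933^2 = 3736489 ≡ 2025 (mod 2537)
2^2048 ≡ 2025^2 = 4100625 ≡ 833 (mod 2537)
2536 = 2048 + 256 + 128 + 64 + 32 + 8 in binary powers of 2.
So 2^2536 ≡ 833 · 1392 · 2326 · 772 · 1349 · 256 ≡ 2369 (mod 2537).
Since 2369 ≠ 1, base 2 is a Fermat witness: 2537 is composite.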